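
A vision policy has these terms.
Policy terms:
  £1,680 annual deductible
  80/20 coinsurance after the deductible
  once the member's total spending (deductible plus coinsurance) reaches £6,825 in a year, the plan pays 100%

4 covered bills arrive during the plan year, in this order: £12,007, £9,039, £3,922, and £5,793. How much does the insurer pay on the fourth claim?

£5,305.60

Bill 1, £12,007: deductible takes £1,680, £10,327 remains; coinsurance £10,327 × 20% = £2,065.40. Member pays £3,745.40; OOP now £3,745.40. Plan pays £12,007 − £3,745.40 = £8,261.60.
Bill 2, £9,039: 20% coinsurance on £9,039 = £1,807.80. Cost to member: £1,807.80. OOP to date £5,553.20. Insurer: £9,039 − £1,807.80 = £7,231.20.
Bill 3, £3,922: deductible already satisfied, so member's share is 20% × £3,922 = £784.40. Cost to member: £784.40. OOP to date £6,337.60. Insurer: £3,922 − £784.40 = £3,137.60.
Bill 4, £5,793: 20% coinsurance on £5,793 = £1,158.60. Adding that to £6,337.60 gives £7,496.20, past the £6,825 cap; member pays only £6,825 − £6,337.60 = £487.40. Plan pays £5,793 − £487.40 = £5,305.60.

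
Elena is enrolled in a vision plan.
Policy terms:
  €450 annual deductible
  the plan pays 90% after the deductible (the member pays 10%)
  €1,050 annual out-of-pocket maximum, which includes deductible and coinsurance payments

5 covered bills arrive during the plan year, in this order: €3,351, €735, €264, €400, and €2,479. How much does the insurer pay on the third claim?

€237.60

Claim 1 — €3,351: €450 finishes the deductible; €2,901 goes to coinsurance; 10% of €2,901 = €290.10. Member pays €740.10; OOP now €740.10. Plan pays €3,351 − €740.10 = €2,610.90.
Claim 2 — €735: deductible already satisfied, so member's share is 10% × €735 = €73.50. Member owes €73.50 (running OOP €813.60). Insurer: €735 − €73.50 = €661.50.
Claim 3 — €264: deductible already satisfied, so member's share is 10% × €264 = €26.40. Member owes €26.40 (running OOP €840). Plan pays €264 − €26.40 = €237.60.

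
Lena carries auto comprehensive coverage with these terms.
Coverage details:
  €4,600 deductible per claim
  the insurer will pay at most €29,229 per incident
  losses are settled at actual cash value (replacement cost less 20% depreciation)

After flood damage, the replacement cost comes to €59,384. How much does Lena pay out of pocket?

At 20% depreciation, ACV = €59,384 − €11,876.80 = €47,507.20.
After the deductible, €47,507.20 − €4,600 = €42,907.20 remains.
The €29,229 per-incident cap binds; insurer pays €29,229.
Out of pocket: €59,384 − €29,229 = €30,155.

€30,155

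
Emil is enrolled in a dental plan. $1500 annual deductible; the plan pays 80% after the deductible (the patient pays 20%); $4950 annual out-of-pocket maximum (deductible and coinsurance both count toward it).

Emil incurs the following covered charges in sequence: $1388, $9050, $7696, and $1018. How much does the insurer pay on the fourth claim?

$894.80

#1 ($1388): entire amount goes to the deductible. Patient owes $1388 (running OOP $1388). Plan pays $1388 − $1388 = $0.
#2 ($9050): deductible takes $112, $8938 remains; patient's 20% is $1787.60. Patient owes $1899.60 (running OOP $3287.60). Insurer: $9050 − $1899.60 = $7150.40.
#3 ($7696): deductible already satisfied, so patient's share is 20% × $7696 = $1539.20. Cost to patient: $1539.20. OOP to date $4826.80. Plan pays $7696 − $1539.20 = $6156.80.
#4 ($1018): deductible already satisfied, so patient's share is 20% × $1018 = $203.60. OOP would hit $5030.40 > $4950, so the cap limits the patient to $4950 − $4826.80 = $123.20. Plan pays $1018 − $123.20 = $894.80.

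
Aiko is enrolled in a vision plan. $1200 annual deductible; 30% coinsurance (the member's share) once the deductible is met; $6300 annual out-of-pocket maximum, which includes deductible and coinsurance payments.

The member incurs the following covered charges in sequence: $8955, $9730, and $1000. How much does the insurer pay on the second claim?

#1 ($8955): $1200 finishes the deductible; $7755 goes to coinsurance; coinsurance $7755 × 30% = $2326.50. Cost to member: $3526.50. OOP to date $3526.50. Plan pays $8955 − $3526.50 = $5428.50.
#2 ($9730): 30% coinsurance on $9730 = $2919. OOP would hit $6445.50 > $6300, so the cap limits the member to $6300 − $3526.50 = $2773.50. Plan pays $9730 − $2773.50 = $6956.50.

$6956.50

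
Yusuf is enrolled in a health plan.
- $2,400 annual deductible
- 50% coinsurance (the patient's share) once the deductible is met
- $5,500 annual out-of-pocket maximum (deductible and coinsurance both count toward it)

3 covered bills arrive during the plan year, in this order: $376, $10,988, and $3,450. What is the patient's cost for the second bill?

$5,124

Claim 1 — $376: all of it applies to the deductible. Patient owes $376 (running OOP $376).
Claim 2 — $10,988: $2,024 to deductible, leaving $8,964; 50% of $8,964 = $4,482. Claim cost before the cap: $2,024 + $4,482 = $6,506. OOP would hit $6,882 > $5,500, so the cap limits the patient to $5,500 − $376 = $5,124.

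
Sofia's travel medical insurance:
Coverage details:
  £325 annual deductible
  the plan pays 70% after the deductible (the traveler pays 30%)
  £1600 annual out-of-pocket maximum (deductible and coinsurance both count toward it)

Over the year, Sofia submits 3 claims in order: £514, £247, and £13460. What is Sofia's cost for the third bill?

Claim 1 — £514: £325 to deductible, leaving £189; 30% of £189 = £56.70. Cost to traveler: £381.70. OOP to date £381.70.
Claim 2 — £247: deductible met; 30% of £247 = £74.10. Traveler owes £74.10 (running OOP £455.80).
Claim 3 — £13460: deductible already satisfied, so traveler's share is 30% × £13460 = £4038. OOP would hit £4493.80 > £1600, so the cap limits the traveler to £1600 − £455.80 = £1144.20.

£1144.20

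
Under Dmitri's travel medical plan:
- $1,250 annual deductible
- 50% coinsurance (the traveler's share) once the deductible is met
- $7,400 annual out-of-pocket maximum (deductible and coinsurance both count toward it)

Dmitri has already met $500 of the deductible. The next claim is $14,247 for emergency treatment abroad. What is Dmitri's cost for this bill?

$6,900

Remaining deductible: $1,250 − $500 = $750.
That leaves $14,247 − $750 = $13,497 for coinsurance.
Coinsurance: $13,497 × 50% = $6,748.50.
So the traveler owes $750 + $6,748.50 = $7,498.50 before any cap.
Year-to-date out-of-pocket would reach $500 + $7,498.50 = $7,998.50, above the $7,400 maximum, so the traveler pays only $7,400 − $500 = $6,900.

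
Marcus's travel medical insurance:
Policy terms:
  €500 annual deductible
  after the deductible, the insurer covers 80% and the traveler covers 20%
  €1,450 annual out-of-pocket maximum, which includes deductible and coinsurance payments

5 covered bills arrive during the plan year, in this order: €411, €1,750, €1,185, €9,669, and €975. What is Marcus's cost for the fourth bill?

Claim 1 (€411): all of it applies to the deductible. Traveler owes €411 (running OOP €411).
Claim 2 (€1,750): deductible takes €89, €1,661 remains; 20% of €1,661 = €332.20. Cost to traveler: €421.20. OOP to date €832.20.
Claim 3 (€1,185): 20% coinsurance on €1,185 = €237. Cost to traveler: €237. OOP to date €1,069.20.
Claim 4 (€9,669): 20% coinsurance on €9,669 = €1,933.80. OOP would hit €3,003 > €1,450, so the cap limits the traveler to €1,450 − €1,069.20 = €380.80.

€380.80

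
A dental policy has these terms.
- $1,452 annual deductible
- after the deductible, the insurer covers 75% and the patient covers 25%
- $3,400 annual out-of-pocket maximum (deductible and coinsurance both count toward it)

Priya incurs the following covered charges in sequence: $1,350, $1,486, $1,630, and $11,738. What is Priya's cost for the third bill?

Bill 1, $1,350: fully absorbed by the deductible. Patient owes $1,350 (running OOP $1,350).
Bill 2, $1,486: $102 to deductible, leaving $1,384; patient's 25% is $346. Patient owes $448 (running OOP $1,798).
Bill 3, $1,630: deductible met; 25% of $1,630 = $407.50. Patient pays $407.50; OOP now $2,205.50.

$407.50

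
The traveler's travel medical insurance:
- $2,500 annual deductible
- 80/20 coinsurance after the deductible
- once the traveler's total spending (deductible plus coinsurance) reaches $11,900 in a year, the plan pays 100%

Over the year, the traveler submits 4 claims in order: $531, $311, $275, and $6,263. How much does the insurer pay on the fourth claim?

Bill 1, $531: entire amount goes to the deductible. Cost to traveler: $531. OOP to date $531. Insurer: $531 − $531 = $0.
Bill 2, $311: all of it applies to the deductible. Traveler owes $311 (running OOP $842). Plan pays $311 − $311 = $0.
Bill 3, $275: fully absorbed by the deductible. Cost to traveler: $275. OOP to date $1,117. Insurer: $275 − $275 = $0.
Bill 4, $6,263: $1,383 finishes the deductible; $4,880 goes to coinsurance; traveler's 20% is $976. Traveler owes $2,359 (running OOP $3,476). Plan pays $6,263 − $2,359 = $3,904.

$3,904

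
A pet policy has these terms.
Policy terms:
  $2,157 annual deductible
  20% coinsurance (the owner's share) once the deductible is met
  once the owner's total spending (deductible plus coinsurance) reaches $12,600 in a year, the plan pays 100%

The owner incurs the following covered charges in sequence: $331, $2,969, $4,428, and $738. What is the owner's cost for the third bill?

Claim 1 — $331: fully absorbed by the deductible. Cost to owner: $331. OOP to date $331.
Claim 2 — $2,969: $1,826 to deductible, leaving $1,143; coinsurance $1,143 × 20% = $228.60. Owner pays $2,054.60; OOP now $2,385.60.
Claim 3 — $4,428: deductible met; 20% of $4,428 = $885.60. Owner owes $885.60 (running OOP $3,271.20).

$885.60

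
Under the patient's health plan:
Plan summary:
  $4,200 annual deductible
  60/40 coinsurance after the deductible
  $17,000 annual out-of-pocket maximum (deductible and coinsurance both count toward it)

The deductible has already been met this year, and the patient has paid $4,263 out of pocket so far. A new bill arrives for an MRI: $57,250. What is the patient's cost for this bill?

The deductible is already satisfied, so the full bill goes to coinsurance.
Coinsurance: $57,250 × 40% = $22,900.
Year-to-date out-of-pocket would reach $4,263 + $22,900 = $27,163, above the $17,000 maximum, so the patient pays only $17,000 − $4,263 = $12,737.

$12,737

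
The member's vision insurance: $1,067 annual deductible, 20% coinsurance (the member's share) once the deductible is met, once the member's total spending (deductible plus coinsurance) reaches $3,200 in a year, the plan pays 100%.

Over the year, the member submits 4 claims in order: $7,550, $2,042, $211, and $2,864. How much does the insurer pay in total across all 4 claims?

Bill 1, $7,550: deductible takes $1,067, $6,483 remains; coinsurance $6,483 × 20% = $1,296.60. Member pays $2,363.60; OOP now $2,363.60. Insurer: $7,550 − $2,363.60 = $5,186.40.
Bill 2, $2,042: deductible met; 20% of $2,042 = $408.40. Member pays $408.40; OOP now $2,772. Insurer: $2,042 − $408.40 = $1,633.60.
Bill 3, $211: 20% coinsurance on $211 = $42.20. Member pays $42.20; OOP now $2,814.20. Plan pays $211 − $42.20 = $168.80.
Bill 4, $2,864: deductible already satisfied, so member's share is 20% × $2,864 = $572.80. OOP would hit $3,387 > $3,200, so the cap limits the member to $3,200 − $2,814.20 = $385.80. Insurer: $2,864 − $385.80 = $2,478.20.
Insurer total = bills − member's total = $12,667 − $3,200 = $9,467.

$9,467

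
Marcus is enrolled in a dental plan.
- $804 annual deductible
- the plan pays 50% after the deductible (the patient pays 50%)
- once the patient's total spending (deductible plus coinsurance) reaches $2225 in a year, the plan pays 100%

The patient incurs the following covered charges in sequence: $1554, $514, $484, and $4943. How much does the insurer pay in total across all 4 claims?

$5270

Claim 1 ($1554): $804 finishes the deductible; $750 goes to coinsurance; coinsurance $750 × 50% = $375. Patient pays $1179; OOP now $1179. Plan pays $1554 − $1179 = $375.
Claim 2 ($514): deductible already satisfied, so patient's share is 50% × $514 = $257. Cost to patient: $257. OOP to date $1436. Plan pays $514 − $257 = $257.
Claim 3 ($484): deductible already satisfied, so patient's share is 50% × $484 = $242. Patient pays $242; OOP now $1678. Insurer: $484 − $242 = $242.
Claim 4 ($4943): deductible met; 50% of $4943 = $2471.50. That would push OOP to $4149.50, over the $2225 cap, so patient pays $2225 − $1678 = $547. Insurer: $4943 − $547 = $4396.
Insurer total = bills − patient's total = $7495 − $2225 = $5270.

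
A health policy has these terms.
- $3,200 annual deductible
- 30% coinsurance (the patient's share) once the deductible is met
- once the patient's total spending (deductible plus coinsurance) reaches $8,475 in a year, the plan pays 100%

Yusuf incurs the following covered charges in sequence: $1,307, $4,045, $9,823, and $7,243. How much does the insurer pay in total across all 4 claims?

$13,943

Claim 1 ($1,307): entire amount goes to the deductible. Patient owes $1,307 (running OOP $1,307). Insurer: $1,307 − $1,307 = $0.
Claim 2 ($4,045): $1,893 finishes the deductible; $2,152 goes to coinsurance; 30% of $2,152 = $645.60. Patient pays $2,538.60; OOP now $3,845.60. Insurer: $4,045 − $2,538.60 = $1,506.40.
Claim 3 ($9,823): deductible already satisfied, so patient's share is 30% × $9,823 = $2,946.90. Patient pays $2,946.90; OOP now $6,792.50. Insurer: $9,823 − $2,946.90 = $6,876.10.
Claim 4 ($7,243): deductible met; 30% of $7,243 = $2,172.90. OOP would hit $8,965.40 > $8,475, so the cap limits the patient to $8,475 − $6,792.50 = $1,682.50. Plan pays $7,243 − $1,682.50 = $5,560.50.
Insurer total: $0 + $1,506.40 + $6,876.10 + $5,560.50 = $13,943.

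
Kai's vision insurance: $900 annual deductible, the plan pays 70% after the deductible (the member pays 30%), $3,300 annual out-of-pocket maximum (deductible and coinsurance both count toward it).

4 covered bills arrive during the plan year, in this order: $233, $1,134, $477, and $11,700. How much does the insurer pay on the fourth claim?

$9,583.20

#1 ($233): all of it applies to the deductible. Member owes $233 (running OOP $233). Plan pays $233 − $233 = $0.
#2 ($1,134): $667 finishes the deductible; $467 goes to coinsurance; 30% of $467 = $140.10. Member owes $807.10 (running OOP $1,040.10). Plan pays $1,134 − $807.10 = $326.90.
#3 ($477): deductible already satisfied, so member's share is 30% × $477 = $143.10. Member owes $143.10 (running OOP $1,183.20). Insurer: $477 − $143.10 = $333.90.
#4 ($11,700): deductible already satisfied, so member's share is 30% × $11,700 = $3,510. Adding that to $1,183.20 gives $4,693.20, past the $3,300 cap; member pays only $3,300 − $1,183.20 = $2,116.80. Insurer: $11,700 − $2,116.80 = $9,583.20.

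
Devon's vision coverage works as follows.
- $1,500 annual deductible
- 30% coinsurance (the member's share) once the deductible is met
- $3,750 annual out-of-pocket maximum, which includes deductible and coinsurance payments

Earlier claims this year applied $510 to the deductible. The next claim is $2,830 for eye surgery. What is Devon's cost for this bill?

$1,542

Deductible still to meet: $1,500 − $510 = $990.
After the $990 deductible portion, $2,830 − $990 = $1,840 is subject to coinsurance.
Coinsurance: $1,840 × 30% = $552.
Member responsibility before any cap: $990 + $552 = $1,542.
Year-to-date out-of-pocket becomes $510 + $1,542 = $2,052, still under the $3,750 maximum, so no cap applies.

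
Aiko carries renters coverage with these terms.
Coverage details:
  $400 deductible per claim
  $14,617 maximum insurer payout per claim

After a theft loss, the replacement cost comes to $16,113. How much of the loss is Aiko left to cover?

After the deductible, $16,113 − $400 = $15,713 remains.
$15,713 exceeds the $14,617 limit, so the insurer pays the limit: $14,617.
Tenant's share is the uncovered remainder: $16,113 − $14,617 = $1,496.

$1,496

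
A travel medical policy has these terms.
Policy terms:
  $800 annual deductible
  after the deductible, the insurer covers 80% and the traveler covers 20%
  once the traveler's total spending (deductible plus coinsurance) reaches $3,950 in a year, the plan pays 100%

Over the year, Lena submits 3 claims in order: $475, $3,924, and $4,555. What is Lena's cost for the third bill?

#1 ($475): fully absorbed by the deductible. Cost to traveler: $475. OOP to date $475.
#2 ($3,924): deductible takes $325, $3,599 remains; traveler's 20% is $719.80. Traveler owes $1,044.80 (running OOP $1,519.80).
#3 ($4,555): deductible already satisfied, so traveler's share is 20% × $4,555 = $911. Traveler pays $911; OOP now $2,430.80.

$911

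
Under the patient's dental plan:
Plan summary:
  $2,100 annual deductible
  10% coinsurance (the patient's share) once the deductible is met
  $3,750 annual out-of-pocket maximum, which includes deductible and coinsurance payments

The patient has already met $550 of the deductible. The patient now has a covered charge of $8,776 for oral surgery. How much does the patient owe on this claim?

Deductible still to meet: $2,100 − $550 = $1,550.
That leaves $8,776 − $1,550 = $7,226 for coinsurance.
10% of $7,226 = $722.60 falls to the patient.
Patient responsibility before any cap: $1,550 + $722.60 = $2,272.60.
Year-to-date out-of-pocket becomes $550 + $2,272.60 = $2,822.60, still under the $3,750 maximum, so no cap applies.

$2,272.60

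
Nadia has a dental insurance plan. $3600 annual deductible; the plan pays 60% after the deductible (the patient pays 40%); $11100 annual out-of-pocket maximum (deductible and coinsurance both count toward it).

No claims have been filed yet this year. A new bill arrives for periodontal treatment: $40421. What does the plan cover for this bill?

Deductible not yet touched, so the first $3600 of the bill goes to the deductible.
The remaining $36821 (= $40421 − $3600) moves to coinsurance.
40% of $36821 = $14728.40 falls to the patient.
So the patient owes $3600 + $14728.40 = $18328.40 before any cap.
Year-to-date out-of-pocket would reach $0 + $18328.40 = $18328.40, above the $11100 maximum, so the patient pays only $11100 − $0 = $11100.
Insurer pays the balance: $40421 − $11100 = $29321.

$29321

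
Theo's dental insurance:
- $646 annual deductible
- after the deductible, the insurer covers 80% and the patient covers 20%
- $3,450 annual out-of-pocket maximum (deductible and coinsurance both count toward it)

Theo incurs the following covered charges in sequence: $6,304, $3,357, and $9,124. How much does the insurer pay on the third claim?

Claim 1 — $6,304: $646 to deductible, leaving $5,658; coinsurance $5,658 × 20% = $1,131.60. Patient owes $1,777.60 (running OOP $1,777.60). Plan pays $6,304 − $1,777.60 = $4,526.40.
Claim 2 — $3,357: deductible already satisfied, so patient's share is 20% × $3,357 = $671.40. Patient owes $671.40 (running OOP $2,449). Plan pays $3,357 − $671.40 = $2,685.60.
Claim 3 — $9,124: deductible already satisfied, so patient's share is 20% × $9,124 = $1,824.80. OOP would hit $4,273.80 > $3,450, so the cap limits the patient to $3,450 − $2,449 = $1,001. Plan pays $9,124 − $1,001 = $8,123.

$8,123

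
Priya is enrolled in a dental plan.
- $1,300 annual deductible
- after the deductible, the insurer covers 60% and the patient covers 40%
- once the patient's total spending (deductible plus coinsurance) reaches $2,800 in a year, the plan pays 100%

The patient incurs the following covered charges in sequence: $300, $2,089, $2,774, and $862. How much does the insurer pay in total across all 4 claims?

#1 ($300): entire amount goes to the deductible. Patient owes $300 (running OOP $300). Plan pays $300 − $300 = $0.
#2 ($2,089): $1,000 finishes the deductible; $1,089 goes to coinsurance; coinsurance $1,089 × 40% = $435.60. Patient owes $1,435.60 (running OOP $1,735.60). Plan pays $2,089 − $1,435.60 = $653.40.
#3 ($2,774): deductible met; 40% of $2,774 = $1,109.60. OOP would hit $2,845.20 > $2,800, so the cap limits the patient to $2,800 − $1,735.60 = $1,064.40. Plan pays $2,774 − $1,064.40 = $1,709.60.
#4 ($862): 40% coinsurance on $862 = $344.80. Adding that to $2,800 gives $3,144.80, past the $2,800 cap; patient pays only $2,800 − $2,800 = $0. Plan pays $862 − $0 = $862.
Insurer total = bills − patient's total = $6,025 − $2,800 = $3,225.

$3,225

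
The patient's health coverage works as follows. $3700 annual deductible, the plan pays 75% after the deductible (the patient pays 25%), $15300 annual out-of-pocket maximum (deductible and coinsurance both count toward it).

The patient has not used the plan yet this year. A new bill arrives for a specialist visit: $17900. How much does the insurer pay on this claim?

$10650

The full $3700 deductible is still open; $3700 of this bill applies to it.
That leaves $17900 − $3700 = $14200 for coinsurance.
Coinsurance: $14200 × 25% = $3550.
So the patient owes $3700 + $3550 = $7250 before any cap.
Year-to-date out-of-pocket becomes $0 + $7250 = $7250, still under the $15300 maximum, so no cap applies.
The insurer covers the remainder: $17900 − $7250 = $10650.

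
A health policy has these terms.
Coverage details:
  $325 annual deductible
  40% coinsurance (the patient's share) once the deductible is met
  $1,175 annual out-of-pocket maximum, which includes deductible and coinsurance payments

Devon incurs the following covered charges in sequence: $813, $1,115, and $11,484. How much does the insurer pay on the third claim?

Claim 1 ($813): $325 to deductible, leaving $488; 40% of $488 = $195.20. Patient pays $520.20; OOP now $520.20. Plan pays $813 − $520.20 = $292.80.
Claim 2 ($1,115): deductible met; 40% of $1,115 = $446. Cost to patient: $446. OOP to date $966.20. Insurer: $1,115 − $446 = $669.
Claim 3 ($11,484): deductible met; 40% of $11,484 = $4,593.60. Adding that to $966.20 gives $5,559.80, past the $1,175 cap; patient pays only $1,175 − $966.20 = $208.80. Plan pays $11,484 − $208.80 = $11,275.20.

$11,275.20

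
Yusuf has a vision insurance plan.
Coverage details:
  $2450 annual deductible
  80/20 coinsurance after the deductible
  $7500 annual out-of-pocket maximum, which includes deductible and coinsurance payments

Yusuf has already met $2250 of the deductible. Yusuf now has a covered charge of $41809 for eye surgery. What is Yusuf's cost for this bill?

Deductible still to meet: $2450 − $2250 = $200.
The remaining $41609 (= $41809 − $200) moves to coinsurance.
Member's 20% share of $41609 is $8321.80.
So the member owes $200 + $8321.80 = $8521.80 before any cap.
Year-to-date out-of-pocket would reach $2250 + $8521.80 = $10771.80, above the $7500 maximum, so the member pays only $7500 − $2250 = $5250.

$5250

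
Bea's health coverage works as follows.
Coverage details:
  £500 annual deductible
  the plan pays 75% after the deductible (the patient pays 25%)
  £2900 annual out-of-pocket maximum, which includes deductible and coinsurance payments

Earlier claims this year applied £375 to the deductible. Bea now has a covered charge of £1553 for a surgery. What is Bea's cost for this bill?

£375 of the £500 deductible is already met, leaving £125.
That leaves £1553 − £125 = £1428 for coinsurance.
Coinsurance: £1428 × 25% = £357.
Patient responsibility before any cap: £125 + £357 = £482.
Total out-of-pocket so far would be £375 + £482 = £857, below the £2900 cap — no reduction.

£482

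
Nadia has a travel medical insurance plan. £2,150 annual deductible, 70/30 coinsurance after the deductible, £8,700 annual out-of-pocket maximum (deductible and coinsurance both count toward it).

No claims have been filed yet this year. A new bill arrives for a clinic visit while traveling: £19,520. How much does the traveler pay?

£7,361

Nothing has been paid toward the £2,150 deductible, so the first £2,150 of this charge is applied there.
After the £2,150 deductible portion, £19,520 − £2,150 = £17,370 is subject to coinsurance.
Traveler's 30% share of £17,370 is £5,211.
Traveler responsibility before any cap: £2,150 + £5,211 = £7,361.
Total out-of-pocket so far would be £0 + £7,361 = £7,361, below the £8,700 cap — no reduction.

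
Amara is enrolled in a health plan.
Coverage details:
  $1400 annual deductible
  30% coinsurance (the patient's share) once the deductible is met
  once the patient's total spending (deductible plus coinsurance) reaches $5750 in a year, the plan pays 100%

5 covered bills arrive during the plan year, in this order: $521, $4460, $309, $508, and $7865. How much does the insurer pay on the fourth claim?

$355.60

Claim 1 — $521: all of it applies to the deductible. Cost to patient: $521. OOP to date $521. Insurer: $521 − $521 = $0.
Claim 2 — $4460: deductible takes $879, $3581 remains; 30% of $3581 = $1074.30. Cost to patient: $1953.30. OOP to date $2474.30. Insurer: $4460 − $1953.30 = $2506.70.
Claim 3 — $309: deductible already satisfied, so patient's share is 30% × $309 = $92.70. Cost to patient: $92.70. OOP to date $2567. Plan pays $309 − $92.70 = $216.30.
Claim 4 — $508: 30% coinsurance on $508 = $152.40. Cost to patient: $152.40. OOP to date $2719.40. Insurer: $508 − $152.40 = $355.60.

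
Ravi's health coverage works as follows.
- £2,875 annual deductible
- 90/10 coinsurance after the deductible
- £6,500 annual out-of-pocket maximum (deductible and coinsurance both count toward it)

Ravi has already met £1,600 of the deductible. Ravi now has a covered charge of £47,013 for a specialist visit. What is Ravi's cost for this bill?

£1,600 of the £2,875 deductible is already met, leaving £1,275.
After the £1,275 deductible portion, £47,013 − £1,275 = £45,738 is subject to coinsurance.
Coinsurance: £45,738 × 10% = £4,573.80.
That puts the patient's cost at £1,275 + £4,573.80 = £5,848.80 before any cap.
That would bring total out-of-pocket to £7,448.80, past the £6,500 cap. The patient is capped at £6,500 − £1,600 = £4,900 on this claim.

£4,900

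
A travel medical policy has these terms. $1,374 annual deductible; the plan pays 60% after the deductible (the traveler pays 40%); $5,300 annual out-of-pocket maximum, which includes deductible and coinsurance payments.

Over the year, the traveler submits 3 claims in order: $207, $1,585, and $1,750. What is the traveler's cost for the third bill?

Claim 1 — $207: entire amount goes to the deductible. Traveler pays $207; OOP now $207.
Claim 2 — $1,585: $1,167 finishes the deductible; $418 goes to coinsurance; coinsurance $418 × 40% = $167.20. Cost to traveler: $1,334.20. OOP to date $1,541.20.
Claim 3 — $1,750: deductible met; 40% of $1,750 = $700. Traveler owes $700 (running OOP $2,241.20).

$700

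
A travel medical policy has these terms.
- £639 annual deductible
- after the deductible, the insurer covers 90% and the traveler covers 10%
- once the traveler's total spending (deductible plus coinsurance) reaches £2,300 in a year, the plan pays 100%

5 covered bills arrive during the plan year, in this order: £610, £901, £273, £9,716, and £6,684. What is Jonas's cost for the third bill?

Bill 1, £610: entire amount goes to the deductible. Traveler pays £610; OOP now £610.
Bill 2, £901: deductible takes £29, £872 remains; 10% of £872 = £87.20. Traveler owes £116.20 (running OOP £726.20).
Bill 3, £273: 10% coinsurance on £273 = £27.30. Traveler owes £27.30 (running OOP £753.50).

£27.30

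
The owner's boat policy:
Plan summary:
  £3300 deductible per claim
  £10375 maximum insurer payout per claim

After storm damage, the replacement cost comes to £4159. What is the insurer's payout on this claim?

£859

Subtract the deductible: £4159 − £3300 = £859.
£859 is within the £10375 limit, so the insurer pays £859.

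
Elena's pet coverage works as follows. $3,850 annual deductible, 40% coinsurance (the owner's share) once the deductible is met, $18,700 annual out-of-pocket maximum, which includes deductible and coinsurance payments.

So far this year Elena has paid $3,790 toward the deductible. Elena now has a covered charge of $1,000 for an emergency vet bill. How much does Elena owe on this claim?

Deductible still to meet: $3,850 − $3,790 = $60.
After the $60 deductible portion, $1,000 − $60 = $940 is subject to coinsurance.
40% of $940 = $376 falls to the owner.
So the owner owes $60 + $376 = $436 before any cap.
Cumulative spending $3,790 + $436 = $4,226 stays under the $18,700 maximum.

$436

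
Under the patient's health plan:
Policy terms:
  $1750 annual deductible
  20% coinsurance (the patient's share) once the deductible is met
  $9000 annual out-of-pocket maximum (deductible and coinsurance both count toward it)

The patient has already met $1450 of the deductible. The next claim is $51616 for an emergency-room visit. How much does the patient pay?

$1450 of the $1750 deductible is already met, leaving $300.
That leaves $51616 − $300 = $51316 for coinsurance.
Coinsurance: $51316 × 20% = $10263.20.
That puts the patient's cost at $300 + $10263.20 = $10563.20 before any cap.
Adding $10563.20 to the $1450 already spent would give $12013.20, which exceeds the $9000 cap; the patient pays just $9000 − $1450 = $7550.

$7550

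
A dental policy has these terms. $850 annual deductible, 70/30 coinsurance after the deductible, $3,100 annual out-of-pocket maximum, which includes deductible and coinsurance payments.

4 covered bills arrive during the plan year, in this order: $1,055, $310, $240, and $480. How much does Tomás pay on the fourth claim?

#1 ($1,055): deductible takes $850, $205 remains; patient's 30% is $61.50. Patient pays $911.50; OOP now $911.50.
#2 ($310): 30% coinsurance on $310 = $93. Patient pays $93; OOP now $1,004.50.
#3 ($240): 30% coinsurance on $240 = $72. Patient pays $72; OOP now $1,076.50.
#4 ($480): deductible met; 30% of $480 = $144. Patient pays $144; OOP now $1,220.50.

$144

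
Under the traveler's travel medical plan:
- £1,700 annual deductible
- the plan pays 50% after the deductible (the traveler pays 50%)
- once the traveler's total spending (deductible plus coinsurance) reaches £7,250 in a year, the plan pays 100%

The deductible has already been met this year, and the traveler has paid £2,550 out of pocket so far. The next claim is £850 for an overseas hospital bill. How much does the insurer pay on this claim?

£425

The deductible is already satisfied, so the full bill goes to coinsurance.
Coinsurance: £850 × 50% = £425.
Total out-of-pocket so far would be £2,550 + £425 = £2,975, below the £7,250 cap — no reduction.
The insurer covers the remainder: £850 − £425 = £425.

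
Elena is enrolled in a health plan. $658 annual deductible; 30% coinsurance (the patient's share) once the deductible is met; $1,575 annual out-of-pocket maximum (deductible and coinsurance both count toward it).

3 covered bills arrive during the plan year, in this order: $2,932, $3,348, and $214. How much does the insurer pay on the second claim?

$3,113.20

Claim 1 — $2,932: $658 to deductible, leaving $2,274; patient's 30% is $682.20. Cost to patient: $1,340.20. OOP to date $1,340.20. Insurer: $2,932 − $1,340.20 = $1,591.80.
Claim 2 — $3,348: deductible already satisfied, so patient's share is 30% × $3,348 = $1,004.40. OOP would hit $2,344.60 > $1,575, so the cap limits the patient to $1,575 − $1,340.20 = $234.80. Insurer: $3,348 − $234.80 = $3,113.20.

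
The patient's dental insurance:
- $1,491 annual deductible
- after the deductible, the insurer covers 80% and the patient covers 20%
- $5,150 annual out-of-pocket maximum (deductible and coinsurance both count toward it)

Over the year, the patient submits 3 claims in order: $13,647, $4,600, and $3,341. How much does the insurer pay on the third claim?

$3,033.20

Claim 1 — $13,647: $1,491 to deductible, leaving $12,156; 20% of $12,156 = $2,431.20. Cost to patient: $3,922.20. OOP to date $3,922.20. Plan pays $13,647 − $3,922.20 = $9,724.80.
Claim 2 — $4,600: 20% coinsurance on $4,600 = $920. Patient owes $920 (running OOP $4,842.20). Plan pays $4,600 − $920 = $3,680.
Claim 3 — $3,341: deductible already satisfied, so patient's share is 20% × $3,341 = $668.20. Adding that to $4,842.20 gives $5,510.40, past the $5,150 cap; patient pays only $5,150 − $4,842.20 = $307.80. Insurer: $3,341 − $307.80 = $3,033.20.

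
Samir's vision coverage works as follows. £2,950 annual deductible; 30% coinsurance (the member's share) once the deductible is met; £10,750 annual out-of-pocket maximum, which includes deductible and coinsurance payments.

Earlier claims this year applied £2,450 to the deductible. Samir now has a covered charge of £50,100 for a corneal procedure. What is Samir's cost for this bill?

£2,450 of the £2,950 deductible is already met, leaving £500.
The remaining £49,600 (= £50,100 − £500) moves to coinsurance.
Coinsurance: £49,600 × 30% = £14,880.
Member responsibility before any cap: £500 + £14,880 = £15,380.
Adding £15,380 to the £2,450 already spent would give £17,830, which exceeds the £10,750 cap; the member pays just £10,750 − £2,450 = £8,300.

£8,300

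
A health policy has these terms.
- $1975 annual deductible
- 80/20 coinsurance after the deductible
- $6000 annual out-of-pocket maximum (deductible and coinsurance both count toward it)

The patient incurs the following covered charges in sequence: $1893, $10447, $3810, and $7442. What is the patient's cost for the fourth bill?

$1190

Bill 1, $1893: all of it applies to the deductible. Patient owes $1893 (running OOP $1893).
Bill 2, $10447: $82 to deductible, leaving $10365; coinsurance $10365 × 20% = $2073. Patient owes $2155 (running OOP $4048).
Bill 3, $3810: deductible met; 20% of $3810 = $762. Patient pays $762; OOP now $4810.
Bill 4, $7442: deductible met; 20% of $7442 = $1488.40. OOP would hit $6298.40 > $6000, so the cap limits the patient to $6000 − $4810 = $1190.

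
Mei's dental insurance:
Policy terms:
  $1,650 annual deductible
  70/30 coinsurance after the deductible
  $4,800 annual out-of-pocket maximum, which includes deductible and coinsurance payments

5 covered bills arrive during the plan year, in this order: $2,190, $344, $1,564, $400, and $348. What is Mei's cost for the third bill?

Claim 1 ($2,190): $1,650 finishes the deductible; $540 goes to coinsurance; 30% of $540 = $162. Patient pays $1,812; OOP now $1,812.
Claim 2 ($344): 30% coinsurance on $344 = $103.20. Patient owes $103.20 (running OOP $1,915.20).
Claim 3 ($1,564): deductible met; 30% of $1,564 = $469.20. Patient pays $469.20; OOP now $2,384.40.

$469.20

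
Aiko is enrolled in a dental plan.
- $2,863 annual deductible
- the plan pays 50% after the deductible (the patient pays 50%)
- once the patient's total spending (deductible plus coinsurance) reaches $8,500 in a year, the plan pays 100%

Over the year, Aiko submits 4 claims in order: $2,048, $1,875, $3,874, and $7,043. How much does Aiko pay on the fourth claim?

Bill 1, $2,048: fully absorbed by the deductible. Cost to patient: $2,048. OOP to date $2,048.
Bill 2, $1,875: deductible takes $815, $1,060 remains; 50% of $1,060 = $530. Patient pays $1,345; OOP now $3,393.
Bill 3, $3,874: 50% coinsurance on $3,874 = $1,937. Patient owes $1,937 (running OOP $5,330).
Bill 4, $7,043: deductible met; 50% of $7,043 = $3,521.50. OOP would hit $8,851.50 > $8,500, so the cap limits the patient to $8,500 − $5,330 = $3,170.

$3,170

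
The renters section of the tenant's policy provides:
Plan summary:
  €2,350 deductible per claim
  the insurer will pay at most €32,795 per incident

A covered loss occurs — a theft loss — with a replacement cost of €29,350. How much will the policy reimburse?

€27,000

Less the €2,350 deductible: €29,350 − €2,350 = €27,000.
€27,000 is within the €32,795 limit, so the insurer pays €27,000.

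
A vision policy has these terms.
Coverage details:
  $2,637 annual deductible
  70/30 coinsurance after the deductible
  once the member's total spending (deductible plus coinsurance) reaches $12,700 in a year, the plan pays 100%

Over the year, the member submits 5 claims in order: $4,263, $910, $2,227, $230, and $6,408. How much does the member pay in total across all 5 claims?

Claim 1 — $4,263: $2,637 finishes the deductible; $1,626 goes to coinsurance; 30% of $1,626 = $487.80. Member pays $3,124.80; OOP now $3,124.80.
Claim 2 — $910: deductible already satisfied, so member's share is 30% × $910 = $273. Member pays $273; OOP now $3,397.80.
Claim 3 — $2,227: deductible met; 30% of $2,227 = $668.10. Member owes $668.10 (running OOP $4,065.90).
Claim 4 — $230: deductible met; 30% of $230 = $69. Member pays $69; OOP now $4,134.90.
Claim 5 — $6,408: deductible met; 30% of $6,408 = $1,922.40. Member pays $1,922.40; OOP now $6,057.30.
Summing the member's payments: $3,124.80 + $273 + $668.10 + $69 + $1,922.40 = $6,057.30.

$6,057.30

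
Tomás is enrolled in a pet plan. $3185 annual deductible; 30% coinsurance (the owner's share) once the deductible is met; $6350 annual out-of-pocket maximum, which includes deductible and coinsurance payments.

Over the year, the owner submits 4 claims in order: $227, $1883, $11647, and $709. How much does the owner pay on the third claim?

#1 ($227): fully absorbed by the deductible. Owner pays $227; OOP now $227.
#2 ($1883): all of it applies to the deductible. Cost to owner: $1883. OOP to date $2110.
#3 ($11647): $1075 finishes the deductible; $10572 goes to coinsurance; owner's 30% is $3171.60. Claim cost before the cap: $1075 + $3171.60 = $4246.60. Adding that to $2110 gives $6356.60, past the $6350 cap; owner pays only $6350 − $2110 = $4240.

$4240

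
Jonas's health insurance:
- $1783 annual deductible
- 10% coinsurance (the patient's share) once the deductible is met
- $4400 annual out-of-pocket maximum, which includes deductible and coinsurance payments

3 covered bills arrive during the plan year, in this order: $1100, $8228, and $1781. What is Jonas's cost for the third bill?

$178.10

Claim 1 ($1100): all of it applies to the deductible. Patient pays $1100; OOP now $1100.
Claim 2 ($8228): deductible takes $683, $7545 remains; patient's 10% is $754.50. Patient pays $1437.50; OOP now $2537.50.
Claim 3 ($1781): 10% coinsurance on $1781 = $178.10. Patient pays $178.10; OOP now $2715.60.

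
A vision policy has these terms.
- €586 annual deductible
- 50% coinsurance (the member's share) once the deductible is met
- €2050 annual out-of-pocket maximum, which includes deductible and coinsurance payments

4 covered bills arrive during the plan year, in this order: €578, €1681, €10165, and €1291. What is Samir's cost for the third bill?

#1 (€578): entire amount goes to the deductible. Member pays €578; OOP now €578.
#2 (€1681): deductible takes €8, €1673 remains; 50% of €1673 = €836.50. Cost to member: €844.50. OOP to date €1422.50.
#3 (€10165): deductible met; 50% of €10165 = €5082.50. That would push OOP to €6505, over the €2050 cap, so member pays €2050 − €1422.50 = €627.50.

€627.50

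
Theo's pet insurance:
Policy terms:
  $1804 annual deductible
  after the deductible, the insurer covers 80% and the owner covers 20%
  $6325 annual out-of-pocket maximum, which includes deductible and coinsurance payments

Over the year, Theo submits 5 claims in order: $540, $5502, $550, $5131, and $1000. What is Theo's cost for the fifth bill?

$200

Bill 1, $540: fully absorbed by the deductible. Owner pays $540; OOP now $540.
Bill 2, $5502: deductible takes $1264, $4238 remains; owner's 20% is $847.60. Owner pays $2111.60; OOP now $2651.60.
Bill 3, $550: deductible met; 20% of $550 = $110. Owner owes $110 (running OOP $2761.60).
Bill 4, $5131: deductible already satisfied, so owner's share is 20% × $5131 = $1026.20. Owner owes $1026.20 (running OOP $3787.80).
Bill 5, $1000: 20% coinsurance on $1000 = $200. Cost to owner: $200. OOP to date $3987.80.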